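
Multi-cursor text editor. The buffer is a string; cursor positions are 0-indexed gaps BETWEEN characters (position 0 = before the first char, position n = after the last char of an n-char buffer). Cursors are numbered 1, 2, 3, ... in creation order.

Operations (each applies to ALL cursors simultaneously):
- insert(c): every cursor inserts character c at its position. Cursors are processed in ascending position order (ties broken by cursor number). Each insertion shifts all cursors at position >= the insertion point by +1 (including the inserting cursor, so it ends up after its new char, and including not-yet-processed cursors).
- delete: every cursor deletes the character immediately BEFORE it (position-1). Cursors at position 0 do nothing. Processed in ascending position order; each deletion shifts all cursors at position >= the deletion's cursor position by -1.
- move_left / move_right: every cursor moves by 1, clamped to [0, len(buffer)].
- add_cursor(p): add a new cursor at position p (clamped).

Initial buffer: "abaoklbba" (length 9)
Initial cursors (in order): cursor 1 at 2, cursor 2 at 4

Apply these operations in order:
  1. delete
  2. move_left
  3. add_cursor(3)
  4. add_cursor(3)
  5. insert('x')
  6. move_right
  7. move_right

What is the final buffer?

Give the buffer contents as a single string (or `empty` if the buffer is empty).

Answer: xaxakxxlbba

Derivation:
After op 1 (delete): buffer="aaklbba" (len 7), cursors c1@1 c2@2, authorship .......
After op 2 (move_left): buffer="aaklbba" (len 7), cursors c1@0 c2@1, authorship .......
After op 3 (add_cursor(3)): buffer="aaklbba" (len 7), cursors c1@0 c2@1 c3@3, authorship .......
After op 4 (add_cursor(3)): buffer="aaklbba" (len 7), cursors c1@0 c2@1 c3@3 c4@3, authorship .......
After op 5 (insert('x')): buffer="xaxakxxlbba" (len 11), cursors c1@1 c2@3 c3@7 c4@7, authorship 1.2..34....
After op 6 (move_right): buffer="xaxakxxlbba" (len 11), cursors c1@2 c2@4 c3@8 c4@8, authorship 1.2..34....
After op 7 (move_right): buffer="xaxakxxlbba" (len 11), cursors c1@3 c2@5 c3@9 c4@9, authorship 1.2..34....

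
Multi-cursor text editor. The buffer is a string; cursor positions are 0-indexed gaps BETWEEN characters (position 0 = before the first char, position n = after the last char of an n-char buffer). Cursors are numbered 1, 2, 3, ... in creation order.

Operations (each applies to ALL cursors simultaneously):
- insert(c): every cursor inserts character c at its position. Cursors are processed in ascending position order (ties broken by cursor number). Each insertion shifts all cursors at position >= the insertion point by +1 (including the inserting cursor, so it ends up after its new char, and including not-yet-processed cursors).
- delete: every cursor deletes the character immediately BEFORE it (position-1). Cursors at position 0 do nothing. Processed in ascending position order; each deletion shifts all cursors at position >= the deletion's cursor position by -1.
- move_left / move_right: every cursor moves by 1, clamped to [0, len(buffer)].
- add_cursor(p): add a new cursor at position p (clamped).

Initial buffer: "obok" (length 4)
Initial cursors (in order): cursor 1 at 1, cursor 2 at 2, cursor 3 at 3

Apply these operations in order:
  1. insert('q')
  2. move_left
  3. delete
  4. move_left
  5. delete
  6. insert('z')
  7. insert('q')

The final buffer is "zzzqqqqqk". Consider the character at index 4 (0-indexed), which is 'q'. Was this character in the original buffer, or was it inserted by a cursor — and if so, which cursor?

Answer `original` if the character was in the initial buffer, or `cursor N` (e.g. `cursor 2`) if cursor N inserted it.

Answer: cursor 2

Derivation:
After op 1 (insert('q')): buffer="oqbqoqk" (len 7), cursors c1@2 c2@4 c3@6, authorship .1.2.3.
After op 2 (move_left): buffer="oqbqoqk" (len 7), cursors c1@1 c2@3 c3@5, authorship .1.2.3.
After op 3 (delete): buffer="qqqk" (len 4), cursors c1@0 c2@1 c3@2, authorship 123.
After op 4 (move_left): buffer="qqqk" (len 4), cursors c1@0 c2@0 c3@1, authorship 123.
After op 5 (delete): buffer="qqk" (len 3), cursors c1@0 c2@0 c3@0, authorship 23.
After op 6 (insert('z')): buffer="zzzqqk" (len 6), cursors c1@3 c2@3 c3@3, authorship 12323.
After op 7 (insert('q')): buffer="zzzqqqqqk" (len 9), cursors c1@6 c2@6 c3@6, authorship 12312323.
Authorship (.=original, N=cursor N): 1 2 3 1 2 3 2 3 .
Index 4: author = 2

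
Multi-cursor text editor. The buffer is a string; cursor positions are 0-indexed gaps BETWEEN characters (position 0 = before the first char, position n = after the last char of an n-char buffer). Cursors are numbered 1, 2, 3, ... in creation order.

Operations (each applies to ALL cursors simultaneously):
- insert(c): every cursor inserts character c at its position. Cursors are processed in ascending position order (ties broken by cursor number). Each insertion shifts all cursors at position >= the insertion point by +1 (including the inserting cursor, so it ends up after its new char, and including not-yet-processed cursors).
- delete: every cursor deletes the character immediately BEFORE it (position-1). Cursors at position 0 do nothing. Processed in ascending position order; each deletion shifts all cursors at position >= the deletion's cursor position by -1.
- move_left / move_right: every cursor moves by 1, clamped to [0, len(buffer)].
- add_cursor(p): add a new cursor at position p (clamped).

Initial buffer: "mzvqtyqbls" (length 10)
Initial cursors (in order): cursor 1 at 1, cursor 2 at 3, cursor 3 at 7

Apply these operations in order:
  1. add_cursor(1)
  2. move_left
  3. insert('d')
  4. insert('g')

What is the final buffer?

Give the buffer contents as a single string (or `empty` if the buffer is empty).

After op 1 (add_cursor(1)): buffer="mzvqtyqbls" (len 10), cursors c1@1 c4@1 c2@3 c3@7, authorship ..........
After op 2 (move_left): buffer="mzvqtyqbls" (len 10), cursors c1@0 c4@0 c2@2 c3@6, authorship ..........
After op 3 (insert('d')): buffer="ddmzdvqtydqbls" (len 14), cursors c1@2 c4@2 c2@5 c3@10, authorship 14..2....3....
After op 4 (insert('g')): buffer="ddggmzdgvqtydgqbls" (len 18), cursors c1@4 c4@4 c2@8 c3@14, authorship 1414..22....33....

Answer: ddggmzdgvqtydgqbls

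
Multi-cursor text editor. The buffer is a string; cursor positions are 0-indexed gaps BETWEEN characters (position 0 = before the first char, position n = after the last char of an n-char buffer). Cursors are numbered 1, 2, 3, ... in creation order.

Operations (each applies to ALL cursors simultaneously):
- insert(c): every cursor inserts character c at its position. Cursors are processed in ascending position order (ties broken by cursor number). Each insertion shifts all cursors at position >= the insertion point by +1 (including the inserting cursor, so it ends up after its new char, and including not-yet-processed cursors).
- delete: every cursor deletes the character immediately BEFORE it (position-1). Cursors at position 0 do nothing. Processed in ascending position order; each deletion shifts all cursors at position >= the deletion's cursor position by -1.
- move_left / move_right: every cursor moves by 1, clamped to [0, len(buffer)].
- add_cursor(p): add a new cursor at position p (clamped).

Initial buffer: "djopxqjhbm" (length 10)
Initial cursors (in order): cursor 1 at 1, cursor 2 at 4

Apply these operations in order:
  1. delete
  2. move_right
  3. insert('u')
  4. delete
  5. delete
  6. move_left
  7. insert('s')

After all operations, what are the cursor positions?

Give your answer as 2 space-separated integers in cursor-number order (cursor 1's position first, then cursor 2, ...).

After op 1 (delete): buffer="joxqjhbm" (len 8), cursors c1@0 c2@2, authorship ........
After op 2 (move_right): buffer="joxqjhbm" (len 8), cursors c1@1 c2@3, authorship ........
After op 3 (insert('u')): buffer="juoxuqjhbm" (len 10), cursors c1@2 c2@5, authorship .1..2.....
After op 4 (delete): buffer="joxqjhbm" (len 8), cursors c1@1 c2@3, authorship ........
After op 5 (delete): buffer="oqjhbm" (len 6), cursors c1@0 c2@1, authorship ......
After op 6 (move_left): buffer="oqjhbm" (len 6), cursors c1@0 c2@0, authorship ......
After op 7 (insert('s')): buffer="ssoqjhbm" (len 8), cursors c1@2 c2@2, authorship 12......

Answer: 2 2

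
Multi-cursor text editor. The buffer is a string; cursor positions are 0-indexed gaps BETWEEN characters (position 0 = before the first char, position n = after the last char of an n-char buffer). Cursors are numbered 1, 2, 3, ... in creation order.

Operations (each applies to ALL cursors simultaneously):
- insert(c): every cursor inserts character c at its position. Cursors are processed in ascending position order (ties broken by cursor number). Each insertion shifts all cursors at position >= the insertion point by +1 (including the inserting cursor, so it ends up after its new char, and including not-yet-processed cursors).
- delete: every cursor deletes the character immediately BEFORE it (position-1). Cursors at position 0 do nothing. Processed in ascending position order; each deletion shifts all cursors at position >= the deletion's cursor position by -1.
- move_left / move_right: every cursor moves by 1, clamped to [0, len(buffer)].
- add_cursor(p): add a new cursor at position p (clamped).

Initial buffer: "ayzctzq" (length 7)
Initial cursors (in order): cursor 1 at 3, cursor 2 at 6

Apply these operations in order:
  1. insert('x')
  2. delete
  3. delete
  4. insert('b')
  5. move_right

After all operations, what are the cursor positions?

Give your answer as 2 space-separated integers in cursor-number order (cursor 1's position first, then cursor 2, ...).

Answer: 4 7

Derivation:
After op 1 (insert('x')): buffer="ayzxctzxq" (len 9), cursors c1@4 c2@8, authorship ...1...2.
After op 2 (delete): buffer="ayzctzq" (len 7), cursors c1@3 c2@6, authorship .......
After op 3 (delete): buffer="ayctq" (len 5), cursors c1@2 c2@4, authorship .....
After op 4 (insert('b')): buffer="aybctbq" (len 7), cursors c1@3 c2@6, authorship ..1..2.
After op 5 (move_right): buffer="aybctbq" (len 7), cursors c1@4 c2@7, authorship ..1..2.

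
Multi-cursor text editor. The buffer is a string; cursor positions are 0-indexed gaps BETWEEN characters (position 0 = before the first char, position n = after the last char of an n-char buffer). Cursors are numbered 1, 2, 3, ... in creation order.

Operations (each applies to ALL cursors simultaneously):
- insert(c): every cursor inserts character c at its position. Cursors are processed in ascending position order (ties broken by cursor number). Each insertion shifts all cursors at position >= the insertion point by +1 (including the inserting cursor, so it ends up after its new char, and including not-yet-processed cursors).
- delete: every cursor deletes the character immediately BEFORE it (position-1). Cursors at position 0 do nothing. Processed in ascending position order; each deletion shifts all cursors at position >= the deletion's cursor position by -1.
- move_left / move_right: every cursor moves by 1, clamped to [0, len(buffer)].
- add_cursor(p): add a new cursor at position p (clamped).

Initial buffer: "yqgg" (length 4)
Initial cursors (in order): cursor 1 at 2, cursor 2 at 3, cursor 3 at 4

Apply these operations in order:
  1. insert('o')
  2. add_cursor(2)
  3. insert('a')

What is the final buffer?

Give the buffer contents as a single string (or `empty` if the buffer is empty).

After op 1 (insert('o')): buffer="yqogogo" (len 7), cursors c1@3 c2@5 c3@7, authorship ..1.2.3
After op 2 (add_cursor(2)): buffer="yqogogo" (len 7), cursors c4@2 c1@3 c2@5 c3@7, authorship ..1.2.3
After op 3 (insert('a')): buffer="yqaoagoagoa" (len 11), cursors c4@3 c1@5 c2@8 c3@11, authorship ..411.22.33

Answer: yqaoagoagoa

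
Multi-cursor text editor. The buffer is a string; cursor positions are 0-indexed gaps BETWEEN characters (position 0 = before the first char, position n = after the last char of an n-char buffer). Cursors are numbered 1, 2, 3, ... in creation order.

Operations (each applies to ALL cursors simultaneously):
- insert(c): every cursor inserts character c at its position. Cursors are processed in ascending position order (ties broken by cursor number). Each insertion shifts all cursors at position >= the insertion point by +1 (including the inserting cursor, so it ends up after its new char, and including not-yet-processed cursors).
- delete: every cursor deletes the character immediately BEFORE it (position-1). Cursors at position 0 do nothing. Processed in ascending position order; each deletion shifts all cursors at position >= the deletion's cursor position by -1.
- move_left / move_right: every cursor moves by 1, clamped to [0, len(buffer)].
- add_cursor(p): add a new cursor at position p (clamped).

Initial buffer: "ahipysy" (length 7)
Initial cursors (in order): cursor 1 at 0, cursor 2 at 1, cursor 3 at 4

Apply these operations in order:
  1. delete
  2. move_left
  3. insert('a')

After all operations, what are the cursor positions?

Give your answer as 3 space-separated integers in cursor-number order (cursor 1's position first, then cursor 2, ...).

Answer: 2 2 4

Derivation:
After op 1 (delete): buffer="hiysy" (len 5), cursors c1@0 c2@0 c3@2, authorship .....
After op 2 (move_left): buffer="hiysy" (len 5), cursors c1@0 c2@0 c3@1, authorship .....
After op 3 (insert('a')): buffer="aahaiysy" (len 8), cursors c1@2 c2@2 c3@4, authorship 12.3....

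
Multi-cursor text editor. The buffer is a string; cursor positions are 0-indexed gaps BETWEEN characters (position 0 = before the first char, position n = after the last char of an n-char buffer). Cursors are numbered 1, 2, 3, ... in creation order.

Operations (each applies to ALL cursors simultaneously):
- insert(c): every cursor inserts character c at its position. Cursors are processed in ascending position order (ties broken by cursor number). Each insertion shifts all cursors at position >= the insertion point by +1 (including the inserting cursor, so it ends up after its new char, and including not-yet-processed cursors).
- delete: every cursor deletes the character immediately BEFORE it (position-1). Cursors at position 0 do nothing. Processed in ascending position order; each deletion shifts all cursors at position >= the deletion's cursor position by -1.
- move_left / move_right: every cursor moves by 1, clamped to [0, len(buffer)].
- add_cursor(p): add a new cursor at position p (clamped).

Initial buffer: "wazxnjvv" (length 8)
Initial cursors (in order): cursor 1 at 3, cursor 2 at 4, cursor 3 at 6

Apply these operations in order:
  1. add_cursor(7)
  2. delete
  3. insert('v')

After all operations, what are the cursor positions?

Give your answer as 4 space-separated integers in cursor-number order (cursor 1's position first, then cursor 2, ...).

Answer: 4 4 7 7

Derivation:
After op 1 (add_cursor(7)): buffer="wazxnjvv" (len 8), cursors c1@3 c2@4 c3@6 c4@7, authorship ........
After op 2 (delete): buffer="wanv" (len 4), cursors c1@2 c2@2 c3@3 c4@3, authorship ....
After op 3 (insert('v')): buffer="wavvnvvv" (len 8), cursors c1@4 c2@4 c3@7 c4@7, authorship ..12.34.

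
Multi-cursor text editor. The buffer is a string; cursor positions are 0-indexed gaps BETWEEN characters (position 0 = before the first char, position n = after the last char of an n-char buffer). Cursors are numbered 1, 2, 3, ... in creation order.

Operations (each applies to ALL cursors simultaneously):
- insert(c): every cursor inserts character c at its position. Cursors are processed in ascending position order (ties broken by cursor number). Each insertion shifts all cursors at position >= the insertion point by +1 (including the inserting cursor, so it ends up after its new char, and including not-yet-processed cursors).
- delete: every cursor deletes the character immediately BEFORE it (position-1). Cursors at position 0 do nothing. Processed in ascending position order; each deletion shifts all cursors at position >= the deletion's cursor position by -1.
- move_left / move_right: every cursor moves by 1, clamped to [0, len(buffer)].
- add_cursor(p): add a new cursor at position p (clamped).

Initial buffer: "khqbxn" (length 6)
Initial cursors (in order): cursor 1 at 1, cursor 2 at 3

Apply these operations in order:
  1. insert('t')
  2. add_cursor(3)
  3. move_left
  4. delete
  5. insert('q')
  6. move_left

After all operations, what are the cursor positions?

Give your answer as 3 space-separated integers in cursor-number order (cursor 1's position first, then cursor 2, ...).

Answer: 1 3 1

Derivation:
After op 1 (insert('t')): buffer="kthqtbxn" (len 8), cursors c1@2 c2@5, authorship .1..2...
After op 2 (add_cursor(3)): buffer="kthqtbxn" (len 8), cursors c1@2 c3@3 c2@5, authorship .1..2...
After op 3 (move_left): buffer="kthqtbxn" (len 8), cursors c1@1 c3@2 c2@4, authorship .1..2...
After op 4 (delete): buffer="htbxn" (len 5), cursors c1@0 c3@0 c2@1, authorship .2...
After op 5 (insert('q')): buffer="qqhqtbxn" (len 8), cursors c1@2 c3@2 c2@4, authorship 13.22...
After op 6 (move_left): buffer="qqhqtbxn" (len 8), cursors c1@1 c3@1 c2@3, authorship 13.22...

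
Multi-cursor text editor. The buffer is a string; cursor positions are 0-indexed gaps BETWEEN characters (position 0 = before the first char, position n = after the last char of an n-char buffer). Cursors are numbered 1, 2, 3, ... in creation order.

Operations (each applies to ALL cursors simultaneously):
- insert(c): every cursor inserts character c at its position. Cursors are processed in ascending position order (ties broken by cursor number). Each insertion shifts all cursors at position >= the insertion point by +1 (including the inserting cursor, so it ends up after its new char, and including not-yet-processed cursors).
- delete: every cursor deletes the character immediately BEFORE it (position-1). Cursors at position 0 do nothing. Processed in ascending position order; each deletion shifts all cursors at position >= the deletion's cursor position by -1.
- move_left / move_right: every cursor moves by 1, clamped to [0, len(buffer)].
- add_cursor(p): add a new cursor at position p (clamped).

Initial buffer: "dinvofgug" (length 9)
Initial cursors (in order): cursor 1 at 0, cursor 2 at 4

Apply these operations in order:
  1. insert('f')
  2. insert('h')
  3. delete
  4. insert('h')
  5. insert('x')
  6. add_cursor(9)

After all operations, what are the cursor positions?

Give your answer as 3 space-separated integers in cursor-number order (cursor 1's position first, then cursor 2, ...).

Answer: 3 10 9

Derivation:
After op 1 (insert('f')): buffer="fdinvfofgug" (len 11), cursors c1@1 c2@6, authorship 1....2.....
After op 2 (insert('h')): buffer="fhdinvfhofgug" (len 13), cursors c1@2 c2@8, authorship 11....22.....
After op 3 (delete): buffer="fdinvfofgug" (len 11), cursors c1@1 c2@6, authorship 1....2.....
After op 4 (insert('h')): buffer="fhdinvfhofgug" (len 13), cursors c1@2 c2@8, authorship 11....22.....
After op 5 (insert('x')): buffer="fhxdinvfhxofgug" (len 15), cursors c1@3 c2@10, authorship 111....222.....
After op 6 (add_cursor(9)): buffer="fhxdinvfhxofgug" (len 15), cursors c1@3 c3@9 c2@10, authorship 111....222.....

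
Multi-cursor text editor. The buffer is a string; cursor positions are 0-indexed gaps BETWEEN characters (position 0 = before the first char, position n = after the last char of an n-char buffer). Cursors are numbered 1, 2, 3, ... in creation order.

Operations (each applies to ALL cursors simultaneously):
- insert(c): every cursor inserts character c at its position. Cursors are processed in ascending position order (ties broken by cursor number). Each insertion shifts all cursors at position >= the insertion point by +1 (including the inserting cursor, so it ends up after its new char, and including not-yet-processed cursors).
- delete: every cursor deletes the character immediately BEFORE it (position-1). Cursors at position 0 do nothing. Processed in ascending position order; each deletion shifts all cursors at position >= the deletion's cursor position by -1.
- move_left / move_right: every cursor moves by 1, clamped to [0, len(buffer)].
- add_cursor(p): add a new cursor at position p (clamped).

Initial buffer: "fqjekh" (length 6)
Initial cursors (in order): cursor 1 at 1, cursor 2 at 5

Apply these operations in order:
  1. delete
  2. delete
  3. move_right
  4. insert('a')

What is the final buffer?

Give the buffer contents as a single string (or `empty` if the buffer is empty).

Answer: qajha

Derivation:
After op 1 (delete): buffer="qjeh" (len 4), cursors c1@0 c2@3, authorship ....
After op 2 (delete): buffer="qjh" (len 3), cursors c1@0 c2@2, authorship ...
After op 3 (move_right): buffer="qjh" (len 3), cursors c1@1 c2@3, authorship ...
After op 4 (insert('a')): buffer="qajha" (len 5), cursors c1@2 c2@5, authorship .1..2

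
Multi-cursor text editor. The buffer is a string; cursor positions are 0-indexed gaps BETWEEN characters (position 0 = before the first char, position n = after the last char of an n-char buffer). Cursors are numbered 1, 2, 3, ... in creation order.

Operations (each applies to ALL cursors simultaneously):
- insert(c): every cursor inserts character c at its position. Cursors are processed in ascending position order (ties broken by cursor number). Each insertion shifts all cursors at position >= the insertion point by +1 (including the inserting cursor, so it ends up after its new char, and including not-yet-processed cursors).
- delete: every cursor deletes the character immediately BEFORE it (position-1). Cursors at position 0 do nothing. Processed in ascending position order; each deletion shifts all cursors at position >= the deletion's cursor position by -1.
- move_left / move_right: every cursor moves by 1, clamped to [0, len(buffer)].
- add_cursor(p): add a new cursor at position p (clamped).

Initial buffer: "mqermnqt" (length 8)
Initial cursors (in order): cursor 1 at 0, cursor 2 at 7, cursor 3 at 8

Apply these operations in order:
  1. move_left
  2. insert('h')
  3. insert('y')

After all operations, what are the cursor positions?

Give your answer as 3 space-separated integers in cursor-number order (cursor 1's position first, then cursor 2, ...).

After op 1 (move_left): buffer="mqermnqt" (len 8), cursors c1@0 c2@6 c3@7, authorship ........
After op 2 (insert('h')): buffer="hmqermnhqht" (len 11), cursors c1@1 c2@8 c3@10, authorship 1......2.3.
After op 3 (insert('y')): buffer="hymqermnhyqhyt" (len 14), cursors c1@2 c2@10 c3@13, authorship 11......22.33.

Answer: 2 10 13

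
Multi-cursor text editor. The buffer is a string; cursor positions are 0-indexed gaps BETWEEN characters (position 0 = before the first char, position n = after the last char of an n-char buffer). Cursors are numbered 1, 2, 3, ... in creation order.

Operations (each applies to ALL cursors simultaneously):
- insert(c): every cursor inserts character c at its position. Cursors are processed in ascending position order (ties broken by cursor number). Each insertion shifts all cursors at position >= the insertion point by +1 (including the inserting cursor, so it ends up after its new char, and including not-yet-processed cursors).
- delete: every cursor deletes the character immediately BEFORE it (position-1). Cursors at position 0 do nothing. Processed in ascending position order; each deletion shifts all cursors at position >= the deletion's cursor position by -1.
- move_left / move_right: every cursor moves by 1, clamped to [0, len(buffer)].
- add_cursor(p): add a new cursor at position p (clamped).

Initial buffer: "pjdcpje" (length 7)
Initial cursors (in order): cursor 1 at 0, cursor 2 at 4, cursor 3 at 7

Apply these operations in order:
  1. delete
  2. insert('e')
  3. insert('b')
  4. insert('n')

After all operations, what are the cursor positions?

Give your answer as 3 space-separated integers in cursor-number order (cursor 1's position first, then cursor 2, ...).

Answer: 3 9 14

Derivation:
After op 1 (delete): buffer="pjdpj" (len 5), cursors c1@0 c2@3 c3@5, authorship .....
After op 2 (insert('e')): buffer="epjdepje" (len 8), cursors c1@1 c2@5 c3@8, authorship 1...2..3
After op 3 (insert('b')): buffer="ebpjdebpjeb" (len 11), cursors c1@2 c2@7 c3@11, authorship 11...22..33
After op 4 (insert('n')): buffer="ebnpjdebnpjebn" (len 14), cursors c1@3 c2@9 c3@14, authorship 111...222..333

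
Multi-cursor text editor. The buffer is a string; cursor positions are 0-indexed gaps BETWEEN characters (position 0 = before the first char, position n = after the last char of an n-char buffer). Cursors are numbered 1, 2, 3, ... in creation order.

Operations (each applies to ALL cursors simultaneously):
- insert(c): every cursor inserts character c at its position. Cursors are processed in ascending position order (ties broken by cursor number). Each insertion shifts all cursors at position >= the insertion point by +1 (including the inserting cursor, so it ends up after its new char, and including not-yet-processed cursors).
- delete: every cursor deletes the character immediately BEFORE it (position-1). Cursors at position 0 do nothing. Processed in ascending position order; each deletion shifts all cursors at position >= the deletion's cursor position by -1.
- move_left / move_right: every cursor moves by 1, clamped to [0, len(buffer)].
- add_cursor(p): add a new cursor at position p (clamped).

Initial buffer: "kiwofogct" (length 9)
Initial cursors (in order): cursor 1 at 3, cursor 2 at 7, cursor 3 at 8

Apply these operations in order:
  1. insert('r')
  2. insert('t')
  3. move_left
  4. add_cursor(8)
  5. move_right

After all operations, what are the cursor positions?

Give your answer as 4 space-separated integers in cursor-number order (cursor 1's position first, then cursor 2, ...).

Answer: 5 11 14 9

Derivation:
After op 1 (insert('r')): buffer="kiwrofogrcrt" (len 12), cursors c1@4 c2@9 c3@11, authorship ...1....2.3.
After op 2 (insert('t')): buffer="kiwrtofogrtcrtt" (len 15), cursors c1@5 c2@11 c3@14, authorship ...11....22.33.
After op 3 (move_left): buffer="kiwrtofogrtcrtt" (len 15), cursors c1@4 c2@10 c3@13, authorship ...11....22.33.
After op 4 (add_cursor(8)): buffer="kiwrtofogrtcrtt" (len 15), cursors c1@4 c4@8 c2@10 c3@13, authorship ...11....22.33.
After op 5 (move_right): buffer="kiwrtofogrtcrtt" (len 15), cursors c1@5 c4@9 c2@11 c3@14, authorship ...11....22.33.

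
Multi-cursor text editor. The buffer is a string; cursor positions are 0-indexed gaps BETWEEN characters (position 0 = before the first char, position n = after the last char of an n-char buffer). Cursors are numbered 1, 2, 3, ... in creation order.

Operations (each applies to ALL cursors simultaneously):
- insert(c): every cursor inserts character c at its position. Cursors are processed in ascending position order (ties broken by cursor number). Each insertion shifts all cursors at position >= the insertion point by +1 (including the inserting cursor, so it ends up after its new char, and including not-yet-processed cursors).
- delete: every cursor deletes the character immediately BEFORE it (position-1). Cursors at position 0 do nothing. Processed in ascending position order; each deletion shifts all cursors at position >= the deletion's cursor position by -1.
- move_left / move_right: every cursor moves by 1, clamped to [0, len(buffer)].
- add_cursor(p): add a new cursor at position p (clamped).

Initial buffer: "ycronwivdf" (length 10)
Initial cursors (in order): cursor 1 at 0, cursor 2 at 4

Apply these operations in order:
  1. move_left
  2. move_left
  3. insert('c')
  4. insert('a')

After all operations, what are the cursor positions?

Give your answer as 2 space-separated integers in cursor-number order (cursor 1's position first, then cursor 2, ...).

After op 1 (move_left): buffer="ycronwivdf" (len 10), cursors c1@0 c2@3, authorship ..........
After op 2 (move_left): buffer="ycronwivdf" (len 10), cursors c1@0 c2@2, authorship ..........
After op 3 (insert('c')): buffer="cyccronwivdf" (len 12), cursors c1@1 c2@4, authorship 1..2........
After op 4 (insert('a')): buffer="cayccaronwivdf" (len 14), cursors c1@2 c2@6, authorship 11..22........

Answer: 2 6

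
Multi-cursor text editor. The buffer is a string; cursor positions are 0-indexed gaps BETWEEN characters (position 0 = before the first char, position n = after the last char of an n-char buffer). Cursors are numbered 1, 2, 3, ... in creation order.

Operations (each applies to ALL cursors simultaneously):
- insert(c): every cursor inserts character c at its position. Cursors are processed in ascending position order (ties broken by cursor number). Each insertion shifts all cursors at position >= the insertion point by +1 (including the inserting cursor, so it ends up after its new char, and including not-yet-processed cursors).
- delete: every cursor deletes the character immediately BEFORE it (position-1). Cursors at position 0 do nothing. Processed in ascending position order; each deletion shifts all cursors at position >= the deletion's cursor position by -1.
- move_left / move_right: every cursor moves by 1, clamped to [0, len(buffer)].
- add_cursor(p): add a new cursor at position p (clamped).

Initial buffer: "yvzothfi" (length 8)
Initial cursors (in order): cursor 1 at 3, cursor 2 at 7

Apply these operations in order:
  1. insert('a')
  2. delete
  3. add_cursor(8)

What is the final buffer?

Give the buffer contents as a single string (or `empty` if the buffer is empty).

After op 1 (insert('a')): buffer="yvzaothfai" (len 10), cursors c1@4 c2@9, authorship ...1....2.
After op 2 (delete): buffer="yvzothfi" (len 8), cursors c1@3 c2@7, authorship ........
After op 3 (add_cursor(8)): buffer="yvzothfi" (len 8), cursors c1@3 c2@7 c3@8, authorship ........

Answer: yvzothfi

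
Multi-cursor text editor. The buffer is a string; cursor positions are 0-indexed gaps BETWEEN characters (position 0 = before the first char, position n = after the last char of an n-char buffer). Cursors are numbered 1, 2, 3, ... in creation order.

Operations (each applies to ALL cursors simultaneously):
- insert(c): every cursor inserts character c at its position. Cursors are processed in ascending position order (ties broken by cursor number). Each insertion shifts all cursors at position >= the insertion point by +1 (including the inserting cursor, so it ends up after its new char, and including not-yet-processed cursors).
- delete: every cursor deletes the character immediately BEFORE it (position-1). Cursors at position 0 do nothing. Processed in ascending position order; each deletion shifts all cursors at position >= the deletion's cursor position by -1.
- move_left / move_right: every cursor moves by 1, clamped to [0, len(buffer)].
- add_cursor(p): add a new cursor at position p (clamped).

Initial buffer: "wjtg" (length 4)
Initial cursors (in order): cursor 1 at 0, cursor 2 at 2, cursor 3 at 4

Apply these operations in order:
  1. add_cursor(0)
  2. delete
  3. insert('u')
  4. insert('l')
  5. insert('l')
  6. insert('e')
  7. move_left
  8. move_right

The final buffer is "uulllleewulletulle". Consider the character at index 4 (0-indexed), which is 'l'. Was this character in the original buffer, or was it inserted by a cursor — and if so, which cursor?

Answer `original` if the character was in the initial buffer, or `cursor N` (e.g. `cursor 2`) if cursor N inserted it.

After op 1 (add_cursor(0)): buffer="wjtg" (len 4), cursors c1@0 c4@0 c2@2 c3@4, authorship ....
After op 2 (delete): buffer="wt" (len 2), cursors c1@0 c4@0 c2@1 c3@2, authorship ..
After op 3 (insert('u')): buffer="uuwutu" (len 6), cursors c1@2 c4@2 c2@4 c3@6, authorship 14.2.3
After op 4 (insert('l')): buffer="uullwultul" (len 10), cursors c1@4 c4@4 c2@7 c3@10, authorship 1414.22.33
After op 5 (insert('l')): buffer="uullllwulltull" (len 14), cursors c1@6 c4@6 c2@10 c3@14, authorship 141414.222.333
After op 6 (insert('e')): buffer="uulllleewulletulle" (len 18), cursors c1@8 c4@8 c2@13 c3@18, authorship 14141414.2222.3333
After op 7 (move_left): buffer="uulllleewulletulle" (len 18), cursors c1@7 c4@7 c2@12 c3@17, authorship 14141414.2222.3333
After op 8 (move_right): buffer="uulllleewulletulle" (len 18), cursors c1@8 c4@8 c2@13 c3@18, authorship 14141414.2222.3333
Authorship (.=original, N=cursor N): 1 4 1 4 1 4 1 4 . 2 2 2 2 . 3 3 3 3
Index 4: author = 1

Answer: cursor 1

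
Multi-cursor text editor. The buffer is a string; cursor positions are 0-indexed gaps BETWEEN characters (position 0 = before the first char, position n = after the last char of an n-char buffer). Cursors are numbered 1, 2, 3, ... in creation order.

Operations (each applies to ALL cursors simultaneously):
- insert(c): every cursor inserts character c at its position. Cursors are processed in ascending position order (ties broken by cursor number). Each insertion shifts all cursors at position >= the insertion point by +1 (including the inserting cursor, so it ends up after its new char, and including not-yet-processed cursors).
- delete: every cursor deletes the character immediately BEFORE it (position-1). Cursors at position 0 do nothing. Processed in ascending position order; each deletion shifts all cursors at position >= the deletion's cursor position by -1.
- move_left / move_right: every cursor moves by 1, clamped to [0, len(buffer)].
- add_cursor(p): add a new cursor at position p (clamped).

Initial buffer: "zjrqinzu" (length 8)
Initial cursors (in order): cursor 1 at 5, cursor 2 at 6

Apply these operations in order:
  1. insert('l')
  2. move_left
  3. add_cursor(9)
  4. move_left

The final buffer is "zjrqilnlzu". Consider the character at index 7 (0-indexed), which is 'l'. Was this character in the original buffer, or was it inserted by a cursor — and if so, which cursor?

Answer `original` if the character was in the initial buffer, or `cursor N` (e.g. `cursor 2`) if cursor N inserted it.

Answer: cursor 2

Derivation:
After op 1 (insert('l')): buffer="zjrqilnlzu" (len 10), cursors c1@6 c2@8, authorship .....1.2..
After op 2 (move_left): buffer="zjrqilnlzu" (len 10), cursors c1@5 c2@7, authorship .....1.2..
After op 3 (add_cursor(9)): buffer="zjrqilnlzu" (len 10), cursors c1@5 c2@7 c3@9, authorship .....1.2..
After op 4 (move_left): buffer="zjrqilnlzu" (len 10), cursors c1@4 c2@6 c3@8, authorship .....1.2..
Authorship (.=original, N=cursor N): . . . . . 1 . 2 . .
Index 7: author = 2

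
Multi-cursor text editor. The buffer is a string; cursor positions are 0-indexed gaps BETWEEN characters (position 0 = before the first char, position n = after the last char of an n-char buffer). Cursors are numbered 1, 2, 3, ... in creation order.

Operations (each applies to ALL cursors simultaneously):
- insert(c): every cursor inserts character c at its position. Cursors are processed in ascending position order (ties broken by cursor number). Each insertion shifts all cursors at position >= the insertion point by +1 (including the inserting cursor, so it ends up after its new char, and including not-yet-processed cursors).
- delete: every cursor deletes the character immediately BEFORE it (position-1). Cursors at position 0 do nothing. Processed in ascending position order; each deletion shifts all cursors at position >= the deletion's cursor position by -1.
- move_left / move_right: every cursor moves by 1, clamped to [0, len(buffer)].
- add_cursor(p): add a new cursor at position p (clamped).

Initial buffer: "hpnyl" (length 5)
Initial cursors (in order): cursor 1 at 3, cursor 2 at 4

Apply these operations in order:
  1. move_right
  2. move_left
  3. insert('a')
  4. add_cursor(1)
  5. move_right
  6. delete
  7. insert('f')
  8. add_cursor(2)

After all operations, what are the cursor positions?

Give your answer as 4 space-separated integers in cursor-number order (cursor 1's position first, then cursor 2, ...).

Answer: 5 7 2 2

Derivation:
After op 1 (move_right): buffer="hpnyl" (len 5), cursors c1@4 c2@5, authorship .....
After op 2 (move_left): buffer="hpnyl" (len 5), cursors c1@3 c2@4, authorship .....
After op 3 (insert('a')): buffer="hpnayal" (len 7), cursors c1@4 c2@6, authorship ...1.2.
After op 4 (add_cursor(1)): buffer="hpnayal" (len 7), cursors c3@1 c1@4 c2@6, authorship ...1.2.
After op 5 (move_right): buffer="hpnayal" (len 7), cursors c3@2 c1@5 c2@7, authorship ...1.2.
After op 6 (delete): buffer="hnaa" (len 4), cursors c3@1 c1@3 c2@4, authorship ..12
After op 7 (insert('f')): buffer="hfnafaf" (len 7), cursors c3@2 c1@5 c2@7, authorship .3.1122
After op 8 (add_cursor(2)): buffer="hfnafaf" (len 7), cursors c3@2 c4@2 c1@5 c2@7, authorship .3.1122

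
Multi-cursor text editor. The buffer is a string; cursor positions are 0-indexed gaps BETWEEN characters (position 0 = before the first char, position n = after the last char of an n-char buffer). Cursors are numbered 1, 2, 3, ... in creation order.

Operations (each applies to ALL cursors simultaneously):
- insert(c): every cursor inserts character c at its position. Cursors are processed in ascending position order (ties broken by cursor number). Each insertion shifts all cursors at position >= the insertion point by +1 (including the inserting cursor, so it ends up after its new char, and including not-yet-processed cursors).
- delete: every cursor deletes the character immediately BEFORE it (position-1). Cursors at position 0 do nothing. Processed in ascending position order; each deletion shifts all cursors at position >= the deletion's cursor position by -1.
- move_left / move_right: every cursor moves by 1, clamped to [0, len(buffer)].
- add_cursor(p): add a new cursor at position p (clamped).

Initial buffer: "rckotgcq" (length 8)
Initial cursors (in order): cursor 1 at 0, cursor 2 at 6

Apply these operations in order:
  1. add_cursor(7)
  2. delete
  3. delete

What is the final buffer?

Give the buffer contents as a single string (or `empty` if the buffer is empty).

After op 1 (add_cursor(7)): buffer="rckotgcq" (len 8), cursors c1@0 c2@6 c3@7, authorship ........
After op 2 (delete): buffer="rckotq" (len 6), cursors c1@0 c2@5 c3@5, authorship ......
After op 3 (delete): buffer="rckq" (len 4), cursors c1@0 c2@3 c3@3, authorship ....

Answer: rckq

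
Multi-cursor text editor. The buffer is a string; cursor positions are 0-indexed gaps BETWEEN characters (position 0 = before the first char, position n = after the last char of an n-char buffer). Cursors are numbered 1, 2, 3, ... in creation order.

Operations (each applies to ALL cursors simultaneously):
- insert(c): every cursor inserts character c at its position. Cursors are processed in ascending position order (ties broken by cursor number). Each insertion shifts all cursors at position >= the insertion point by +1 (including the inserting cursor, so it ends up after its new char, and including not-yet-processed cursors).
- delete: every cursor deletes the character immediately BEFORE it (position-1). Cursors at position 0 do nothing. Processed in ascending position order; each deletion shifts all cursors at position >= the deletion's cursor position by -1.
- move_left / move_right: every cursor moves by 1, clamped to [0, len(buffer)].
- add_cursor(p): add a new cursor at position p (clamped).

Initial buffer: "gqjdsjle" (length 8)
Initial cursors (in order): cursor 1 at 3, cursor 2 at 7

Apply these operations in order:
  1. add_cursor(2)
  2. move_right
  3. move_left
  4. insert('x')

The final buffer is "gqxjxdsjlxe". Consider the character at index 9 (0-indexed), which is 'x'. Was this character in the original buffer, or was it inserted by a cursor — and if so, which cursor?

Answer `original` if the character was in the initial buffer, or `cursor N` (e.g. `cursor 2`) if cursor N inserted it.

Answer: cursor 2

Derivation:
After op 1 (add_cursor(2)): buffer="gqjdsjle" (len 8), cursors c3@2 c1@3 c2@7, authorship ........
After op 2 (move_right): buffer="gqjdsjle" (len 8), cursors c3@3 c1@4 c2@8, authorship ........
After op 3 (move_left): buffer="gqjdsjle" (len 8), cursors c3@2 c1@3 c2@7, authorship ........
After op 4 (insert('x')): buffer="gqxjxdsjlxe" (len 11), cursors c3@3 c1@5 c2@10, authorship ..3.1....2.
Authorship (.=original, N=cursor N): . . 3 . 1 . . . . 2 .
Index 9: author = 2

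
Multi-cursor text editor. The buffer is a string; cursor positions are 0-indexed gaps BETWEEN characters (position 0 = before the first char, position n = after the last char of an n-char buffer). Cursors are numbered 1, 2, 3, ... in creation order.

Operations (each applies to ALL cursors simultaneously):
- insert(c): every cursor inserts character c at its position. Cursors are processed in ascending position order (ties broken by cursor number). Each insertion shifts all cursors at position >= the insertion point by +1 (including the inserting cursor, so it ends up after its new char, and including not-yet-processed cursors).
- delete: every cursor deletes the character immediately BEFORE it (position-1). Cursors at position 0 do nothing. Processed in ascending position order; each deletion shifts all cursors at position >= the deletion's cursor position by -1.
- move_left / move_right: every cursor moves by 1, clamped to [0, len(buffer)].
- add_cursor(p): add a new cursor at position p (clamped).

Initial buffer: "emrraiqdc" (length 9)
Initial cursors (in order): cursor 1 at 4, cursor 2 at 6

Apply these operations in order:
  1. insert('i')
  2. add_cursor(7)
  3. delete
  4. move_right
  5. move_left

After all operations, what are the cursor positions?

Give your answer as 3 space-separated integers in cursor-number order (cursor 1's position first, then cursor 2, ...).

Answer: 4 5 5

Derivation:
After op 1 (insert('i')): buffer="emrriaiiqdc" (len 11), cursors c1@5 c2@8, authorship ....1..2...
After op 2 (add_cursor(7)): buffer="emrriaiiqdc" (len 11), cursors c1@5 c3@7 c2@8, authorship ....1..2...
After op 3 (delete): buffer="emrraqdc" (len 8), cursors c1@4 c2@5 c3@5, authorship ........
After op 4 (move_right): buffer="emrraqdc" (len 8), cursors c1@5 c2@6 c3@6, authorship ........
After op 5 (move_left): buffer="emrraqdc" (len 8), cursors c1@4 c2@5 c3@5, authorship ........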